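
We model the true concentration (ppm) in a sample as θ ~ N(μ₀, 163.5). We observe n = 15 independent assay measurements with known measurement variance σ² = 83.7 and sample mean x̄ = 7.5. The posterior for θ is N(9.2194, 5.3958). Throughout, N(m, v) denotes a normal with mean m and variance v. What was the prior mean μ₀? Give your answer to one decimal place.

μ₀ = 59.6

With known observation variance, the Normal–Normal posterior has precision τ_n = τ₀ + n/σ² and mean μ_n = (τ₀μ₀ + (n/σ²)x̄)/τ_n.
Here τ₀ = 1/163.5 = 0.006116 and τ_data = 15/83.7 = 0.179211, so τ_n = 0.185327.
Rearranging for μ₀: μ₀ = (μ_n·τ_n − τ_data·x̄)/τ₀ = (9.2194·0.185327 − 0.179211·7.5) / 0.006116 = 0.364521/0.006116 ≈ 59.6.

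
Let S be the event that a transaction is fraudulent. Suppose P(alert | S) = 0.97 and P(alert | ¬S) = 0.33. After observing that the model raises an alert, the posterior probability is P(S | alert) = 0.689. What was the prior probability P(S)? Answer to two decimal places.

Bayes' rule in odds form gives O(S|E) = O(S)·[P(E|S)/P(E|¬S)], hence O(S) = O(S|E)/LR.
Posterior odds = 0.689/(1−0.689) = 2.2154. LR = 0.97/0.33 = 2.9394.
Prior odds = 2.2154/2.9394 = 0.7537, so P(S) = 0.7537/(1+0.7537) ≈ 0.43.

P(S) = 0.43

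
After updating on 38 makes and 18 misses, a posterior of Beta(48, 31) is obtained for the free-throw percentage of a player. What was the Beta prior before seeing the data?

Beta(10, 13)

Under Beta–binomial conjugacy the posterior parameters are (α+s, β+f).
Subtract the data counts: 48−38=10, 31−18=13.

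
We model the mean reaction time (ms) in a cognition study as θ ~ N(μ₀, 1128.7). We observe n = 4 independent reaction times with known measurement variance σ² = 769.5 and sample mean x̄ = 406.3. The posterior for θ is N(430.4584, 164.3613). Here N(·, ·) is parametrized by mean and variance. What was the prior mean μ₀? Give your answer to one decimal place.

μ₀ = 572.2

The posterior mean is a precision-weighted average: μ_n = (τ₀μ₀ + τ_data·x̄)/(τ₀+τ_data), with τ₀=1/σ₀² and τ_data=n/σ².
Here τ₀ = 1/1128.7 = 0.000886 and τ_data = 4/769.5 = 0.005198, so τ_n = 0.006084.
Rearranging for μ₀: μ₀ = (μ_n·τ_n − τ_data·x̄)/τ₀ = (430.4584·0.006084 − 0.005198·406.3) / 0.000886 = 0.506962/0.000886 ≈ 572.2.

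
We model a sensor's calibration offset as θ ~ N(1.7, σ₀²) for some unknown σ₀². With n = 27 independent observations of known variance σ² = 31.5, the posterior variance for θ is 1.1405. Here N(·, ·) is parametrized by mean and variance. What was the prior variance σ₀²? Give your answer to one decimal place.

Posterior precision equals prior precision plus data precision: 1/σ_n² = 1/σ₀² + n/σ².
So 1/σ₀² = 1/1.1405 − 27/31.5 = 0.876808 − 0.857143 = 0.019665.
Hence σ₀² = 1/0.019665 ≈ 50.9.

σ₀² = 50.9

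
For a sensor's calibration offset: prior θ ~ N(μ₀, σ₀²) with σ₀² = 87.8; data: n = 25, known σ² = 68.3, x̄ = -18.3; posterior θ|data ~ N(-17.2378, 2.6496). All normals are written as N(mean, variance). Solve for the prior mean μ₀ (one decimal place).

The posterior mean is a precision-weighted average: μ_n = (τ₀μ₀ + τ_data·x̄)/(τ₀+τ_data), with τ₀=1/σ₀² and τ_data=n/σ².
Here τ₀ = 1/87.8 = 0.011390 and τ_data = 25/68.3 = 0.366032, so τ_n = 0.377422.
Rearranging for μ₀: μ₀ = (μ_n·τ_n − τ_data·x̄)/τ₀ = (-17.2378·0.377422 − 0.366032·-18.3) / 0.011390 = 0.192461/0.011390 ≈ 16.9.

μ₀ = 16.9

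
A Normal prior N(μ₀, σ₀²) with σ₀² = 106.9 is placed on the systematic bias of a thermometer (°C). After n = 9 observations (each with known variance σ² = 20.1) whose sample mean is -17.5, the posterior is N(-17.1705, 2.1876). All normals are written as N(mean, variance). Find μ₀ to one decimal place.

With known observation variance, the Normal–Normal posterior has precision τ_n = τ₀ + n/σ² and mean μ_n = (τ₀μ₀ + (n/σ²)x̄)/τ_n.
Here τ₀ = 1/106.9 = 0.009355 and τ_data = 9/20.1 = 0.447761, so τ_n = 0.457116.
Rearranging for μ₀: μ₀ = (μ_n·τ_n − τ_data·x̄)/τ₀ = (-17.1705·0.457116 − 0.447761·-17.5) / 0.009355 = -0.013093/0.009355 ≈ -1.4.

μ₀ = -1.4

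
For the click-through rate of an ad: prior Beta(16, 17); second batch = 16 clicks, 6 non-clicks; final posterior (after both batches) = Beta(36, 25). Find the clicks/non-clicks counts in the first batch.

4 clicks and 2 non-clicks

Sequential conjugate updates are equivalent to a single update on the pooled data, so total successes = posterior α − prior α and total failures = posterior β − prior β.
Total across both batches: 36−16=20 clicks, 25−17=8 non-clicks.
Subtract the second batch: 20−16=4 clicks and 8−6=2 non-clicks.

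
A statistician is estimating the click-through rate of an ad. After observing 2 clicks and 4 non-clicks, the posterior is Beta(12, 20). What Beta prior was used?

Beta is conjugate to the binomial likelihood: posterior = Beta(a+s, b+f).
Subtract the data counts: 12−2=10, 20−4=16.

Beta(10, 16)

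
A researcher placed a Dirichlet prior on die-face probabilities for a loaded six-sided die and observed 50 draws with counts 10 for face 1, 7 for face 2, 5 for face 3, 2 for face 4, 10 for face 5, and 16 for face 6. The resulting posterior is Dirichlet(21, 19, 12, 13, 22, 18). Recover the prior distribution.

For a Dirichlet(α) prior with multinomial counts c, the posterior is Dirichlet(α + c) componentwise.
Subtract each count from the matching posterior parameter: 21−10=11, 19−7=12, 12−5=7, 13−2=11, 22−10=12, 18−16=2.

Dirichlet(11, 12, 7, 11, 12, 2)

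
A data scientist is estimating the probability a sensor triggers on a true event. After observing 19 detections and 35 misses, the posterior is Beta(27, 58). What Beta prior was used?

Beta(8, 23)

A Beta(α, β) prior with s successes and f failures in binomial data gives a Beta(α+s, β+f) posterior.
Subtract the data counts: 27−19=8, 58−35=23.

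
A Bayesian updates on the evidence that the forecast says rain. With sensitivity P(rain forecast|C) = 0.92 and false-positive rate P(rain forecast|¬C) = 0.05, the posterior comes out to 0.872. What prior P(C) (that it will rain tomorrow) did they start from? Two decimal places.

In odds form, posterior odds = prior odds × likelihood ratio, so prior odds = posterior odds ÷ LR.
Posterior odds = 0.872/(1−0.872) = 6.8125. LR = 0.92/0.05 = 18.4000.
Prior odds = 6.8125/18.4000 = 0.3702, so P(C) = 0.3702/(1+0.3702) ≈ 0.27.

P(C) = 0.27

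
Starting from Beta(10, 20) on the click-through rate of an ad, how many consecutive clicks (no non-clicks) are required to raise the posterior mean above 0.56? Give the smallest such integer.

After k clicks and 0 non-clicks the posterior is Beta(10+k, 20), with mean (10+k)/(10+20+k).
Set (10+k)/(30+k) > 0.56 and solve: k > (0.56·30 − 10)/(1 − 0.56) = 15.455.
The smallest integer exceeding 15.455 is 16.

k = 16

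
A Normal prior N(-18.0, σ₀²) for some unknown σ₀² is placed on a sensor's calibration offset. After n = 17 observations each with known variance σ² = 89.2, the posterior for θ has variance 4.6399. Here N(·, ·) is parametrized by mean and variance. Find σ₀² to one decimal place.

For the Normal–Normal model with known σ², precisions add: τ_n = τ₀ + n/σ².
So 1/σ₀² = 1/4.6399 − 17/89.2 = 0.215522 − 0.190583 = 0.024939.
Hence σ₀² = 1/0.024939 ≈ 40.1.

σ₀² = 40.1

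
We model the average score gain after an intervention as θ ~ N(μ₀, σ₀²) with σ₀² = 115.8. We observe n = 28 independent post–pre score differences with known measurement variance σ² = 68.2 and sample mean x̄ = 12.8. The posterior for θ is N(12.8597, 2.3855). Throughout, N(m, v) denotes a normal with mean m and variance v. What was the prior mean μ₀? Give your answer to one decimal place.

μ₀ = 15.7

The posterior mean is a precision-weighted average: μ_n = (τ₀μ₀ + τ_data·x̄)/(τ₀+τ_data), with τ₀=1/σ₀² and τ_data=n/σ².
Here τ₀ = 1/115.8 = 0.008636 and τ_data = 28/68.2 = 0.410557, so τ_n = 0.419193.
Rearranging for μ₀: μ₀ = (μ_n·τ_n − τ_data·x̄)/τ₀ = (12.8597·0.419193 − 0.410557·12.8) / 0.008636 = 0.135567/0.008636 ≈ 15.7.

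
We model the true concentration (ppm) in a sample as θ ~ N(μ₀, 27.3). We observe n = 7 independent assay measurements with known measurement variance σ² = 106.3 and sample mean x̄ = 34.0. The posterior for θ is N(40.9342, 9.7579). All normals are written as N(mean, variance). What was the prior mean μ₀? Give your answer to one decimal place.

The posterior mean is a precision-weighted average: μ_n = (τ₀μ₀ + τ_data·x̄)/(τ₀+τ_data), with τ₀=1/σ₀² and τ_data=n/σ².
Here τ₀ = 1/27.3 = 0.036630 and τ_data = 7/106.3 = 0.065851, so τ_n = 0.102481.
Rearranging for μ₀: μ₀ = (μ_n·τ_n − τ_data·x̄)/τ₀ = (40.9342·0.102481 − 0.065851·34.0) / 0.036630 = 1.956044/0.036630 ≈ 53.4.

μ₀ = 53.4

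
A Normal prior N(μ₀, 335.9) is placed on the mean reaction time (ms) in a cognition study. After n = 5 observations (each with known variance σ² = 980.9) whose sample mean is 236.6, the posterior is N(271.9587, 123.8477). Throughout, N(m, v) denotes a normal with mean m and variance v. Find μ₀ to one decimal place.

μ₀ = 332.5

With known observation variance, the Normal–Normal posterior has precision τ_n = τ₀ + n/σ² and mean μ_n = (τ₀μ₀ + (n/σ²)x̄)/τ_n.
Here τ₀ = 1/335.9 = 0.002977 and τ_data = 5/980.9 = 0.005097, so τ_n = 0.008074.
Rearranging for μ₀: μ₀ = (μ_n·τ_n − τ_data·x̄)/τ₀ = (271.9587·0.008074 − 0.005097·236.6) / 0.002977 = 0.989844/0.002977 ≈ 332.5.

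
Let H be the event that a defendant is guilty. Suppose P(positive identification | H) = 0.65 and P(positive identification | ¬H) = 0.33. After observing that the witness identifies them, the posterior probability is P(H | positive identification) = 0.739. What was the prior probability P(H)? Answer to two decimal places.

P(H) = 0.59

In odds form, posterior odds = prior odds × likelihood ratio, so prior odds = posterior odds ÷ LR.
Posterior odds = 0.739/(1−0.739) = 2.8314. LR = 0.65/0.33 = 1.9697.
Prior odds = 2.8314/1.9697 = 1.4375, so P(H) = 1.4375/(1+1.4375) ≈ 0.59.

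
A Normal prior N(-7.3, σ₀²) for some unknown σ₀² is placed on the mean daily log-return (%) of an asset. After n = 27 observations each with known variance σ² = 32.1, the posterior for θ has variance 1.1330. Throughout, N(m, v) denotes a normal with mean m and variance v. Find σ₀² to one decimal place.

σ₀² = 24.1

Posterior precision equals prior precision plus data precision: 1/σ_n² = 1/σ₀² + n/σ².
So 1/σ₀² = 1/1.1330 − 27/32.1 = 0.882613 − 0.841121 = 0.041492.
Hence σ₀² = 1/0.041492 ≈ 24.1.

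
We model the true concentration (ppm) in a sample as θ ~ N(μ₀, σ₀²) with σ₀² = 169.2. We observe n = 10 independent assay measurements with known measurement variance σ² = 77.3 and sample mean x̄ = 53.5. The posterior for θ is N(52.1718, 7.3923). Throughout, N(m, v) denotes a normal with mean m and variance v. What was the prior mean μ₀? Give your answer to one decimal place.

μ₀ = 23.1

With known observation variance, the Normal–Normal posterior has precision τ_n = τ₀ + n/σ² and mean μ_n = (τ₀μ₀ + (n/σ²)x̄)/τ_n.
Here τ₀ = 1/169.2 = 0.005910 and τ_data = 10/77.3 = 0.129366, so τ_n = 0.135276.
Rearranging for μ₀: μ₀ = (μ_n·τ_n − τ_data·x̄)/τ₀ = (52.1718·0.135276 − 0.129366·53.5) / 0.005910 = 0.136511/0.005910 ≈ 23.1.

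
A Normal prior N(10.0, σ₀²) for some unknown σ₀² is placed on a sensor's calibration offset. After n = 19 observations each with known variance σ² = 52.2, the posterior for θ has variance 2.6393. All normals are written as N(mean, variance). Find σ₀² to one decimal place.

For the Normal–Normal model with known σ², precisions add: τ_n = τ₀ + n/σ².
So 1/σ₀² = 1/2.6393 − 19/52.2 = 0.378888 − 0.363985 = 0.014903.
Hence σ₀² = 1/0.014903 ≈ 67.1.

σ₀² = 67.1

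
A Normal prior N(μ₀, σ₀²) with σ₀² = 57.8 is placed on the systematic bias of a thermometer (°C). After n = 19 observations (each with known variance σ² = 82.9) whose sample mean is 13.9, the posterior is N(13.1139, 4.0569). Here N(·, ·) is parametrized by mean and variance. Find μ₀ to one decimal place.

μ₀ = 2.7

With known observation variance, the Normal–Normal posterior has precision τ_n = τ₀ + n/σ² and mean μ_n = (τ₀μ₀ + (n/σ²)x̄)/τ_n.
Here τ₀ = 1/57.8 = 0.017301 and τ_data = 19/82.9 = 0.229192, so τ_n = 0.246493.
Rearranging for μ₀: μ₀ = (μ_n·τ_n − τ_data·x̄)/τ₀ = (13.1139·0.246493 − 0.229192·13.9) / 0.017301 = 0.046716/0.017301 ≈ 2.7.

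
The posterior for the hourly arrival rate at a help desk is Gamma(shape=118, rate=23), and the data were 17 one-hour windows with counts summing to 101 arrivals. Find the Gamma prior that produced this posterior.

Gamma(shape=17, rate=6)

Gamma–Poisson conjugacy: posterior shape = α + Σxᵢ, posterior rate = β + n.
So α = 118 − 101 = 17 and β = 23 − 17 = 6.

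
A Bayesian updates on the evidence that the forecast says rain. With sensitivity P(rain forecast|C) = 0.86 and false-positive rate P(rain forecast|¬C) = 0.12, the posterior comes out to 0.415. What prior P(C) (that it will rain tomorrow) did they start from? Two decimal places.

In odds form, posterior odds = prior odds × likelihood ratio, so prior odds = posterior odds ÷ LR.
Posterior odds = 0.415/(1−0.415) = 0.7094. LR = 0.86/0.12 = 7.1667.
Prior odds = 0.7094/7.1667 = 0.0990, so P(C) = 0.0990/(1+0.0990) ≈ 0.09.

P(C) = 0.09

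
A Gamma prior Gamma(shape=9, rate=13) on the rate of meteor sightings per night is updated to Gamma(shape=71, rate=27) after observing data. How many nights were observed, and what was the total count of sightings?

A Gamma(α, β) prior (rate parametrization) on a Poisson rate with n observations summing to S gives posterior Gamma(α+S, β+n).
Matching: Σxᵢ = 71 − 9 = 62 and n = 27 − 13 = 14.

n = 14 nights with total 62 sightings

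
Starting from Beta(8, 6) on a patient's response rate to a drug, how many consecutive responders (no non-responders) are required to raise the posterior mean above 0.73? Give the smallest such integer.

k = 9

After k responders and 0 non-responders the posterior is Beta(8+k, 6), with mean (8+k)/(8+6+k).
Set (8+k)/(14+k) > 0.73 and solve: k > (0.73·14 − 8)/(1 − 0.73) = 8.222.
The smallest integer exceeding 8.222 is 9.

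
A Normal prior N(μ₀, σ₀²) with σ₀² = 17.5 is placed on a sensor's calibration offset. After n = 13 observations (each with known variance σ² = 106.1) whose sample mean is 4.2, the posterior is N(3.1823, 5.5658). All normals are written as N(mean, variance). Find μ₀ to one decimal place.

With known observation variance, the Normal–Normal posterior has precision τ_n = τ₀ + n/σ² and mean μ_n = (τ₀μ₀ + (n/σ²)x̄)/τ_n.
Here τ₀ = 1/17.5 = 0.057143 and τ_data = 13/106.1 = 0.122526, so τ_n = 0.179669.
Rearranging for μ₀: μ₀ = (μ_n·τ_n − τ_data·x̄)/τ₀ = (3.1823·0.179669 − 0.122526·4.2) / 0.057143 = 0.057151/0.057143 ≈ 1.0.

μ₀ = 1.0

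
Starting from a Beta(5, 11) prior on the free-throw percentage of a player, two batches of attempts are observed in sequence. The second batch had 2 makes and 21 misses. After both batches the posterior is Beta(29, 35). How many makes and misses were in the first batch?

Sequential conjugate updates are equivalent to a single update on the pooled data, so total successes = posterior α − prior α and total failures = posterior β − prior β.
Total across both batches: 29−5=24 makes, 35−11=24 misses.
Subtract the second batch: 24−2=22 makes and 24−21=3 misses.

22 makes and 3 misses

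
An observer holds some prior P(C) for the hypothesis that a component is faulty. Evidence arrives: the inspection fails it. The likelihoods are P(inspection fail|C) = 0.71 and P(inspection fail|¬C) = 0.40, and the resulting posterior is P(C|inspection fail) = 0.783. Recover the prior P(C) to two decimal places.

In odds form, posterior odds = prior odds × likelihood ratio, so prior odds = posterior odds ÷ LR.
Posterior odds = 0.783/(1−0.783) = 3.6083. LR = 0.71/0.40 = 1.7750.
Prior odds = 3.6083/1.7750 = 2.0328, so P(C) = 2.0328/(1+2.0328) ≈ 0.67.

P(C) = 0.67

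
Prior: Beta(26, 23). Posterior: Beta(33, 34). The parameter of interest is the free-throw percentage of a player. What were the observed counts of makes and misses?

7 makes and 11 misses

A Beta(a, b) prior with s successes and f failures in binomial data gives a Beta(a+s, b+f) posterior.
So s = 33 − 26 = 7 and f = 34 − 23 = 11.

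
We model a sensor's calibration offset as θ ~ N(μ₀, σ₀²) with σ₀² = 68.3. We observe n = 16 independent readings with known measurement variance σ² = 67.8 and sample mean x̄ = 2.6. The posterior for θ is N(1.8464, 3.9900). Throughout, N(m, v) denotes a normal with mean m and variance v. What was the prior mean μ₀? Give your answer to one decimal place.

With known observation variance, the Normal–Normal posterior has precision τ_n = τ₀ + n/σ² and mean μ_n = (τ₀μ₀ + (n/σ²)x̄)/τ_n.
Here τ₀ = 1/68.3 = 0.014641 and τ_data = 16/67.8 = 0.235988, so τ_n = 0.250629.
Rearranging for μ₀: μ₀ = (μ_n·τ_n − τ_data·x̄)/τ₀ = (1.8464·0.250629 − 0.235988·2.6) / 0.014641 = -0.150807/0.014641 ≈ -10.3.

μ₀ = -10.3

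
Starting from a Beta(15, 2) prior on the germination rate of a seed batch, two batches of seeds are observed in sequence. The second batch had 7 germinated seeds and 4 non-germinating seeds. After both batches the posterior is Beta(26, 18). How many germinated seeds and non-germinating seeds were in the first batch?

Because Beta–binomial updating is additive in the counts, the combined data contributed (α_post−α_prior, β_post−β_prior) successes and failures.
Total across both batches: 26−15=11 germinated seeds, 18−2=16 non-germinating seeds.
Subtract the second batch: 11−7=4 germinated seeds and 16−4=12 non-germinating seeds.

4 germinated seeds and 12 non-germinating seeds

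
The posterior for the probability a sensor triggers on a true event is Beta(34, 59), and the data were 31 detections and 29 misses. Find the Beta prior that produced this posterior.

Beta is conjugate to the binomial likelihood: posterior = Beta(a+s, b+f).
Subtract the data counts: 34−31=3, 59−29=30.

Beta(3, 30)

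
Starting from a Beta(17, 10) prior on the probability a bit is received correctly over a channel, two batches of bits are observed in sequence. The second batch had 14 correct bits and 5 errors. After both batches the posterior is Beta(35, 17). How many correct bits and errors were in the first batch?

Sequential conjugate updates are equivalent to a single update on the pooled data, so total successes = posterior α − prior α and total failures = posterior β − prior β.
Total across both batches: 35−17=18 correct bits, 17−10=7 errors.
Subtract the second batch: 18−14=4 correct bits and 7−5=2 errors.

4 correct bits and 2 errors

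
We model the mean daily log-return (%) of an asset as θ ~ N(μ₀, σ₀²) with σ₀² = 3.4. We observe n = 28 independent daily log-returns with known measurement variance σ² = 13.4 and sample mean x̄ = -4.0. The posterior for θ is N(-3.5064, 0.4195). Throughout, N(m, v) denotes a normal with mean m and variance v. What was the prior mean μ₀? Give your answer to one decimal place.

μ₀ = 0.0

The posterior mean is a precision-weighted average: μ_n = (τ₀μ₀ + τ_data·x̄)/(τ₀+τ_data), with τ₀=1/σ₀² and τ_data=n/σ².
Here τ₀ = 1/3.4 = 0.294118 and τ_data = 28/13.4 = 2.089552, so τ_n = 2.383670.
Rearranging for μ₀: μ₀ = (μ_n·τ_n − τ_data·x̄)/τ₀ = (-3.5064·2.383670 − 2.089552·-4.0) / 0.294118 = 0.000108/0.294118 ≈ 0.0.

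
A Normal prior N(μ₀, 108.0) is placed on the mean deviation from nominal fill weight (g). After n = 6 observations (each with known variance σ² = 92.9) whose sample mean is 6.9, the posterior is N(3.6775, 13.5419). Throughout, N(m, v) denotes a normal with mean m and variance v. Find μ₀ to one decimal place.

μ₀ = -18.8

The posterior mean is a precision-weighted average: μ_n = (τ₀μ₀ + τ_data·x̄)/(τ₀+τ_data), with τ₀=1/σ₀² and τ_data=n/σ².
Here τ₀ = 1/108.0 = 0.009259 and τ_data = 6/92.9 = 0.064586, so τ_n = 0.073845.
Rearranging for μ₀: μ₀ = (μ_n·τ_n − τ_data·x̄)/τ₀ = (3.6775·0.073845 − 0.064586·6.9) / 0.009259 = -0.174078/0.009259 ≈ -18.8.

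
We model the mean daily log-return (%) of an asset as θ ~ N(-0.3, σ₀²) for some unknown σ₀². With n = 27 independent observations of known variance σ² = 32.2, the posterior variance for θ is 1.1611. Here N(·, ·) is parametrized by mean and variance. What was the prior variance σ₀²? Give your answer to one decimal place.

σ₀² = 44.0

Posterior precision equals prior precision plus data precision: 1/σ_n² = 1/σ₀² + n/σ².
So 1/σ₀² = 1/1.1611 − 27/32.2 = 0.861252 − 0.838509 = 0.022743.
Hence σ₀² = 1/0.022743 ≈ 44.0.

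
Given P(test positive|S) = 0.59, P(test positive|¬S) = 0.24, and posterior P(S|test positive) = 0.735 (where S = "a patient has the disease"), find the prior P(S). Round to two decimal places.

Bayes' rule in odds form gives O(S|E) = O(S)·[P(E|S)/P(E|¬S)], hence O(S) = O(S|E)/LR.
Posterior odds = 0.735/(1−0.735) = 2.7736. LR = 0.59/0.24 = 2.4583.
Prior odds = 2.7736/2.4583 = 1.1283, so P(S) = 1.1283/(1+1.1283) ≈ 0.53.

P(S) = 0.53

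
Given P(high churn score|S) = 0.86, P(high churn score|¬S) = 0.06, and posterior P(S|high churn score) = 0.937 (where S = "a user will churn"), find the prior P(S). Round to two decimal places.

Bayes' rule in odds form gives O(S|E) = O(S)·[P(E|S)/P(E|¬S)], hence O(S) = O(S|E)/LR.
Posterior odds = 0.937/(1−0.937) = 14.8730. LR = 0.86/0.06 = 14.3333.
Prior odds = 14.8730/14.3333 = 1.0377, so P(S) = 1.0377/(1+1.0377) ≈ 0.51.

P(S) = 0.51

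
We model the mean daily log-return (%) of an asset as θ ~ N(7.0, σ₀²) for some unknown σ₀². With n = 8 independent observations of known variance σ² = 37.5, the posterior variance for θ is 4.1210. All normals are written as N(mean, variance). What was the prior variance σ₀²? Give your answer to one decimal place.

For the Normal–Normal model with known σ², precisions add: τ_n = τ₀ + n/σ².
So 1/σ₀² = 1/4.1210 − 8/37.5 = 0.242660 − 0.213333 = 0.029327.
Hence σ₀² = 1/0.029327 ≈ 34.1.

σ₀² = 34.1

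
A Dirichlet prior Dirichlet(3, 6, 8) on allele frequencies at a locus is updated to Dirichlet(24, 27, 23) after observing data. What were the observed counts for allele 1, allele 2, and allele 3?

counts (21, 21, 15)

For a Dirichlet(α) prior with multinomial counts c, the posterior is Dirichlet(α + c) componentwise.
Counts are posterior − prior componentwise: 24−3=21, 27−6=21, 23−8=15.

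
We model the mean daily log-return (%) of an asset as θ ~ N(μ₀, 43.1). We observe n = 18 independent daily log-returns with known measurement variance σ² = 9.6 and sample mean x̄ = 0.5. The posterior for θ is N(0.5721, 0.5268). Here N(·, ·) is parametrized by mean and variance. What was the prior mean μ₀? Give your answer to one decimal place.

μ₀ = 6.4

The posterior mean is a precision-weighted average: μ_n = (τ₀μ₀ + τ_data·x̄)/(τ₀+τ_data), with τ₀=1/σ₀² and τ_data=n/σ².
Here τ₀ = 1/43.1 = 0.023202 and τ_data = 18/9.6 = 1.875000, so τ_n = 1.898202.
Rearranging for μ₀: μ₀ = (μ_n·τ_n − τ_data·x̄)/τ₀ = (0.5721·1.898202 − 1.875000·0.5) / 0.023202 = 0.148461/0.023202 ≈ 6.4.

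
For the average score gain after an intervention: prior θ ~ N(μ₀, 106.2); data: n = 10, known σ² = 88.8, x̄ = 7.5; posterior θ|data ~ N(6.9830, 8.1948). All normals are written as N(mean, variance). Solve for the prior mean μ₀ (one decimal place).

μ₀ = 0.8

With known observation variance, the Normal–Normal posterior has precision τ_n = τ₀ + n/σ² and mean μ_n = (τ₀μ₀ + (n/σ²)x̄)/τ_n.
Here τ₀ = 1/106.2 = 0.009416 and τ_data = 10/88.8 = 0.112613, so τ_n = 0.122029.
Rearranging for μ₀: μ₀ = (μ_n·τ_n − τ_data·x̄)/τ₀ = (6.9830·0.122029 − 0.112613·7.5) / 0.009416 = 0.007531/0.009416 ≈ 0.8.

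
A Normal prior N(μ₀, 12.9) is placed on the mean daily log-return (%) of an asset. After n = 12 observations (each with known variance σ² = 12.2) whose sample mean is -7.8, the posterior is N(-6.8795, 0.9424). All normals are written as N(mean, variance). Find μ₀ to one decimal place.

With known observation variance, the Normal–Normal posterior has precision τ_n = τ₀ + n/σ² and mean μ_n = (τ₀μ₀ + (n/σ²)x̄)/τ_n.
Here τ₀ = 1/12.9 = 0.077519 and τ_data = 12/12.2 = 0.983607, so τ_n = 1.061126.
Rearranging for μ₀: μ₀ = (μ_n·τ_n − τ_data·x̄)/τ₀ = (-6.8795·1.061126 − 0.983607·-7.8) / 0.077519 = 0.372118/0.077519 ≈ 4.8.

μ₀ = 4.8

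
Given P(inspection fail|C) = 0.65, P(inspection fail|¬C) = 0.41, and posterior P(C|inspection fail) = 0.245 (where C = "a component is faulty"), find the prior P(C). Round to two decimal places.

In odds form, posterior odds = prior odds × likelihood ratio, so prior odds = posterior odds ÷ LR.
Posterior odds = 0.245/(1−0.245) = 0.3245. LR = 0.65/0.41 = 1.5854.
Prior odds = 0.3245/1.5854 = 0.2047, so P(C) = 0.2047/(1+0.2047) ≈ 0.17.

P(C) = 0.17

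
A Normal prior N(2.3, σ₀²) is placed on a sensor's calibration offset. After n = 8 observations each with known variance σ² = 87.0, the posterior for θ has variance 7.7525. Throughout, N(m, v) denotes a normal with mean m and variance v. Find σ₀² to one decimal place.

σ₀² = 27.0

For the Normal–Normal model with known σ², precisions add: τ_n = τ₀ + n/σ².
So 1/σ₀² = 1/7.7525 − 8/87.0 = 0.128991 − 0.091954 = 0.037037.
Hence σ₀² = 1/0.037037 ≈ 27.0.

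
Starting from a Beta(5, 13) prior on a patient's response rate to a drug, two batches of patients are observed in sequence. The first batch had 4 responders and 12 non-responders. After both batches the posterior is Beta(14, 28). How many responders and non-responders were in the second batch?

Sequential conjugate updates are equivalent to a single update on the pooled data, so total successes = posterior α − prior α and total failures = posterior β − prior β.
Total across both batches: 14−5=9 responders, 28−13=15 non-responders.
Subtract the first batch: 9−4=5 responders and 15−12=3 non-responders.

5 responders and 3 non-responders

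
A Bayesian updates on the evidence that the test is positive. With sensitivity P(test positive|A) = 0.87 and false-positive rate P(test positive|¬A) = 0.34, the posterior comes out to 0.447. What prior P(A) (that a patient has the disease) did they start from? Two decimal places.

P(A) = 0.24

Bayes' rule in odds form gives O(A|E) = O(A)·[P(E|A)/P(E|¬A)], hence O(A) = O(A|E)/LR.
Posterior odds = 0.447/(1−0.447) = 0.8083. LR = 0.87/0.34 = 2.5588.
Prior odds = 0.8083/2.5588 = 0.3159, so P(A) = 0.3159/(1+0.3159) ≈ 0.24.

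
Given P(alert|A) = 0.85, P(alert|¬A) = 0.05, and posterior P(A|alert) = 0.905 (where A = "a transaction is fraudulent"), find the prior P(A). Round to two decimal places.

Bayes' rule in odds form gives O(A|E) = O(A)·[P(E|A)/P(E|¬A)], hence O(A) = O(A|E)/LR.
Posterior odds = 0.905/(1−0.905) = 9.5263. LR = 0.85/0.05 = 17.0000.
Prior odds = 9.5263/17.0000 = 0.5604, so P(A) = 0.5604/(1+0.5604) ≈ 0.36.

P(A) = 0.36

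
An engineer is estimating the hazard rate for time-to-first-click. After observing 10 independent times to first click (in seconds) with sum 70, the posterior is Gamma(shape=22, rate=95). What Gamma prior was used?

Gamma(shape=12, rate=25)

For an exponential likelihood with a Gamma(α, β) prior on the rate, n observations with total T give posterior Gamma(α+n, β+T).
So α = 22 − 10 = 12 and β = 95 − 70 = 25.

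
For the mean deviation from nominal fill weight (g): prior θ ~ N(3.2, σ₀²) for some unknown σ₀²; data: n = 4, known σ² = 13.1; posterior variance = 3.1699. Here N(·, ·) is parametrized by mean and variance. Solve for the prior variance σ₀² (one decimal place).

σ₀² = 98.8

For the Normal–Normal model with known σ², precisions add: τ_n = τ₀ + n/σ².
So 1/σ₀² = 1/3.1699 − 4/13.1 = 0.315467 − 0.305344 = 0.010123.
Hence σ₀² = 1/0.010123 ≈ 98.8.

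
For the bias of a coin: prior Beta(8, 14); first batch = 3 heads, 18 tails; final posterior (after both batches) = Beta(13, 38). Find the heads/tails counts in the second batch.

Because Beta–binomial updating is additive in the counts, the combined data contributed (α_post−α_prior, β_post−β_prior) successes and failures.
Total across both batches: 13−8=5 heads, 38−14=24 tails.
Subtract the first batch: 5−3=2 heads and 24−18=6 tails.

2 heads and 6 tails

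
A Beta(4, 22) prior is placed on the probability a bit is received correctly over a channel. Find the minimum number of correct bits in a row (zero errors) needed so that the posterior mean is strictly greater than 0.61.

After k correct bits and 0 errors the posterior is Beta(4+k, 22), with mean (4+k)/(4+22+k).
Set (4+k)/(26+k) > 0.61 and solve: k > (0.61·26 − 4)/(1 − 0.61) = 30.410.
The smallest integer exceeding 30.410 is 31.

k = 31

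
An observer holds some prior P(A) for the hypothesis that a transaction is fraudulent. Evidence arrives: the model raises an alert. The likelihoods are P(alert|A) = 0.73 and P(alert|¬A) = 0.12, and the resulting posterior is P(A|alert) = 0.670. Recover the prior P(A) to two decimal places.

Bayes' rule in odds form gives O(A|E) = O(A)·[P(E|A)/P(E|¬A)], hence O(A) = O(A|E)/LR.
Posterior odds = 0.670/(1−0.670) = 2.0303. LR = 0.73/0.12 = 6.0833.
Prior odds = 2.0303/6.0833 = 0.3337, so P(A) = 0.3337/(1+0.3337) ≈ 0.25.

P(A) = 0.25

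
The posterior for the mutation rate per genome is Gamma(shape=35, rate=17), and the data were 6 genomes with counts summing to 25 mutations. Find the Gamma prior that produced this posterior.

Gamma–Poisson conjugacy: posterior shape = α + Σxᵢ, posterior rate = β + n.
So α = 35 − 25 = 10 and β = 17 − 6 = 11.

Gamma(shape=10, rate=11)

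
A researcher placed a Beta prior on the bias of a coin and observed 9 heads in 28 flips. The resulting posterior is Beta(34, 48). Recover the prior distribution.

A Beta(a, b) prior with s successes and f failures in binomial data gives a Beta(a+s, b+f) posterior.
So a = 34 − 9 = 25 and b = 48 − 19 = 29.

Beta(25, 29)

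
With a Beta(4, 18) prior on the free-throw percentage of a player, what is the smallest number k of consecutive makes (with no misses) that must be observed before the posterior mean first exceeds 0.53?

After k makes and 0 misses the posterior is Beta(4+k, 18), with mean (4+k)/(4+18+k).
Set (4+k)/(22+k) > 0.53 and solve: k > (0.53·22 − 4)/(1 − 0.53) = 16.298.
The smallest integer exceeding 16.298 is 17, and checking k=17: (21)/(39) = 0.5385 > 0.53.

k = 17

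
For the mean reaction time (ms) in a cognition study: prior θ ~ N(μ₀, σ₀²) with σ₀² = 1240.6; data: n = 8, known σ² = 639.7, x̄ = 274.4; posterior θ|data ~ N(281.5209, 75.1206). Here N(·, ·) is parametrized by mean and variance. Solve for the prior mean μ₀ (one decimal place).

With known observation variance, the Normal–Normal posterior has precision τ_n = τ₀ + n/σ² and mean μ_n = (τ₀μ₀ + (n/σ²)x̄)/τ_n.
Here τ₀ = 1/1240.6 = 0.000806 and τ_data = 8/639.7 = 0.012506, so τ_n = 0.013312.
Rearranging for μ₀: μ₀ = (μ_n·τ_n − τ_data·x̄)/τ₀ = (281.5209·0.013312 − 0.012506·274.4) / 0.000806 = 0.315960/0.000806 ≈ 392.0.

μ₀ = 392.0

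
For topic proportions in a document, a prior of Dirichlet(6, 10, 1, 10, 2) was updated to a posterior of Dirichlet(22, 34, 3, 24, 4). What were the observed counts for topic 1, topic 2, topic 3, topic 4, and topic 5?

counts (16, 24, 2, 14, 2)

For a Dirichlet(α) prior with multinomial counts c, the posterior is Dirichlet(α + c) componentwise.
Counts are posterior − prior componentwise: 22−6=16, 34−10=24, 3−1=2, 24−10=14, 4−2=2.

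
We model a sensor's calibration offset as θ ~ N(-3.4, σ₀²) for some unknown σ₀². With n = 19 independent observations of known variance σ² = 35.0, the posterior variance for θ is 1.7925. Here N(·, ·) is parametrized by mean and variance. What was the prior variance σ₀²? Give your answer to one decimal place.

σ₀² = 66.6

For the Normal–Normal model with known σ², precisions add: τ_n = τ₀ + n/σ².
So 1/σ₀² = 1/1.7925 − 19/35.0 = 0.557880 − 0.542857 = 0.015023.
Hence σ₀² = 1/0.015023 ≈ 66.6.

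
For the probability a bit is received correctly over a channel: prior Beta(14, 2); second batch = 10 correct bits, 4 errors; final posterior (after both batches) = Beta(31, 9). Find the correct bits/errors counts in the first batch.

7 correct bits and 3 errors

Sequential conjugate updates are equivalent to a single update on the pooled data, so total successes = posterior α − prior α and total failures = posterior β − prior β.
Total across both batches: 31−14=17 correct bits, 9−2=7 errors.
Subtract the second batch: 17−10=7 correct bits and 7−4=3 errors.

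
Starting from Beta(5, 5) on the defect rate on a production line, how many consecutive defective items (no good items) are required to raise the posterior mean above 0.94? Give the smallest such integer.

After k defective items and 0 good items the posterior is Beta(5+k, 5), with mean (5+k)/(5+5+k).
Set (5+k)/(10+k) > 0.94 and solve: k > (0.94·10 − 5)/(1 − 0.94) = 73.333.
The smallest integer exceeding 73.333 is 74, and checking k=74: (79)/(84) = 0.9405 > 0.94.

k = 74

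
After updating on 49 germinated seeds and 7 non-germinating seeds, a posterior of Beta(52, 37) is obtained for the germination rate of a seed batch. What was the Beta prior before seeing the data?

Beta(3, 30)

Under Beta–binomial conjugacy the posterior parameters are (a+s, b+f).
Subtract the data counts: 52−49=3, 37−7=30.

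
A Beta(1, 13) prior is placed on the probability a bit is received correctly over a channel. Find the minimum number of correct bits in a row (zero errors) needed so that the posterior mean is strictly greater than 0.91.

After k correct bits and 0 errors the posterior is Beta(1+k, 13), with mean (1+k)/(1+13+k).
Set (1+k)/(14+k) > 0.91 and solve: k > (0.91·14 − 1)/(1 − 0.91) = 130.444.
The smallest integer exceeding 130.444 is 131.

k = 131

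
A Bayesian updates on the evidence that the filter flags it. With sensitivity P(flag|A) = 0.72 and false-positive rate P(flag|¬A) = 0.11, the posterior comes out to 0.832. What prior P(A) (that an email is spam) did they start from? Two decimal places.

In odds form, posterior odds = prior odds × likelihood ratio, so prior odds = posterior odds ÷ LR.
Posterior odds = 0.832/(1−0.832) = 4.9524. LR = 0.72/0.11 = 6.5455.
Prior odds = 4.9524/6.5455 = 0.7566, so P(A) = 0.7566/(1+0.7566) ≈ 0.43.

P(A) = 0.43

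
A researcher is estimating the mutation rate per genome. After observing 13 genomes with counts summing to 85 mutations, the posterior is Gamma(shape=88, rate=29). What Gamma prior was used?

Gamma(shape=3, rate=16)

Gamma–Poisson conjugacy: posterior shape = α + Σxᵢ, posterior rate = β + n.
So α = 88 − 85 = 3 and β = 29 − 13 = 16.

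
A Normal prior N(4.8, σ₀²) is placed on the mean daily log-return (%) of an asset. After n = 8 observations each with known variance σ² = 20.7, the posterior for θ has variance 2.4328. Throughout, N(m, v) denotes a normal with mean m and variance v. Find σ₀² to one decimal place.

σ₀² = 40.7

Posterior precision equals prior precision plus data precision: 1/σ_n² = 1/σ₀² + n/σ².
So 1/σ₀² = 1/2.4328 − 8/20.7 = 0.411049 − 0.386473 = 0.024576.
Hence σ₀² = 1/0.024576 ≈ 40.7.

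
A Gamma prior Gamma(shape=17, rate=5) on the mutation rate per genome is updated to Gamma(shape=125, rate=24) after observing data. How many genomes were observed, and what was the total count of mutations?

n = 19 genomes with total 108 mutations

A Gamma(α, β) prior (rate parametrization) on a Poisson rate with n observations summing to S gives posterior Gamma(α+S, β+n).
Matching: Σxᵢ = 125 − 17 = 108 and n = 24 − 5 = 19.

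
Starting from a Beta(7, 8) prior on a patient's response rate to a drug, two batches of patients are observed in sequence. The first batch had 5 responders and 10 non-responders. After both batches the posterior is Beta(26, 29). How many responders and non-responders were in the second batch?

Sequential conjugate updates are equivalent to a single update on the pooled data, so total successes = posterior α − prior α and total failures = posterior β − prior β.
Total across both batches: 26−7=19 responders, 29−8=21 non-responders.
Subtract the first batch: 19−5=14 responders and 21−10=11 non-responders.

14 responders and 11 non-responders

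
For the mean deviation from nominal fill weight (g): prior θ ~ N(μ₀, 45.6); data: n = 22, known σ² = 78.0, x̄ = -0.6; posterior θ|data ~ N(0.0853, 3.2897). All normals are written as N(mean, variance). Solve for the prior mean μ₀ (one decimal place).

μ₀ = 8.9

With known observation variance, the Normal–Normal posterior has precision τ_n = τ₀ + n/σ² and mean μ_n = (τ₀μ₀ + (n/σ²)x̄)/τ_n.
Here τ₀ = 1/45.6 = 0.021930 and τ_data = 22/78.0 = 0.282051, so τ_n = 0.303981.
Rearranging for μ₀: μ₀ = (μ_n·τ_n − τ_data·x̄)/τ₀ = (0.0853·0.303981 − 0.282051·-0.6) / 0.021930 = 0.195160/0.021930 ≈ 8.9.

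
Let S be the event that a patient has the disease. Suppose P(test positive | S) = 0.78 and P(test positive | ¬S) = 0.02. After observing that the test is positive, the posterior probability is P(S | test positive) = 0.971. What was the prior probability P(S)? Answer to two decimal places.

P(S) = 0.46

Bayes' rule in odds form gives O(S|E) = O(S)·[P(E|S)/P(E|¬S)], hence O(S) = O(S|E)/LR.
Posterior odds = 0.971/(1−0.971) = 33.4828. LR = 0.78/0.02 = 39.0000.
Prior odds = 33.4828/39.0000 = 0.8585, so P(S) = 0.8585/(1+0.8585) ≈ 0.46.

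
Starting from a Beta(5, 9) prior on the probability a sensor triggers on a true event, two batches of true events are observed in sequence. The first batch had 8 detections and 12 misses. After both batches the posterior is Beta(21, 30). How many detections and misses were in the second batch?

8 detections and 9 misses

Sequential conjugate updates are equivalent to a single update on the pooled data, so total successes = posterior α − prior α and total failures = posterior β − prior β.
Total across both batches: 21−5=16 detections, 30−9=21 misses.
Subtract the first batch: 16−8=8 detections and 21−12=9 misses.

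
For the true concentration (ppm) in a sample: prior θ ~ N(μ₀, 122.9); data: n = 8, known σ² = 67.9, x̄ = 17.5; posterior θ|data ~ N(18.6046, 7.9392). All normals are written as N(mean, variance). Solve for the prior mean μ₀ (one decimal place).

μ₀ = 34.6

With known observation variance, the Normal–Normal posterior has precision τ_n = τ₀ + n/σ² and mean μ_n = (τ₀μ₀ + (n/σ²)x̄)/τ_n.
Here τ₀ = 1/122.9 = 0.008137 and τ_data = 8/67.9 = 0.117820, so τ_n = 0.125957.
Rearranging for μ₀: μ₀ = (μ_n·τ_n − τ_data·x̄)/τ₀ = (18.6046·0.125957 − 0.117820·17.5) / 0.008137 = 0.281530/0.008137 ≈ 34.6.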